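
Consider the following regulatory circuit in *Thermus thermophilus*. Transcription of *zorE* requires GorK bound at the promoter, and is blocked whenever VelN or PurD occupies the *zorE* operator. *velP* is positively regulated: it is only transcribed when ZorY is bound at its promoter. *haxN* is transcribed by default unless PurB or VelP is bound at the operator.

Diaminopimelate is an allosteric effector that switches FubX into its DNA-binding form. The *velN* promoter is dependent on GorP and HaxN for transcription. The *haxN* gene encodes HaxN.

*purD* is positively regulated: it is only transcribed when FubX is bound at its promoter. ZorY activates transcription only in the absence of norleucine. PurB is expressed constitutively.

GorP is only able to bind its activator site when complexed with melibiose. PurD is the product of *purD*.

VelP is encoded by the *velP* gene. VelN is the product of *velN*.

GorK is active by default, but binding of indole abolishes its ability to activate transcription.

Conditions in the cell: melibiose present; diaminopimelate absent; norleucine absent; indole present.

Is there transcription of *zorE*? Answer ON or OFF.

OFF

Melibiose is present, so GorP is active.
PurB is produced constitutively and is active.
Norleucine is absent, so ZorY is active.
No repressor is bound and ZorY is active, so *velP* is transcribed.
So VelP is produced and active.
With repressor PurB bound, *haxN* is not transcribed.
So HaxN is not produced.
Required activator HaxN is absent, so *velN* is not transcribed.
So VelN is not produced.
Diaminopimelate is absent, so FubX is inactive.
Required activator FubX is absent, so *purD* is not transcribed.
So PurD is not produced.
Indole is present, so GorK is inactive.
Required activator GorK is absent, so *zorE* is not transcribed.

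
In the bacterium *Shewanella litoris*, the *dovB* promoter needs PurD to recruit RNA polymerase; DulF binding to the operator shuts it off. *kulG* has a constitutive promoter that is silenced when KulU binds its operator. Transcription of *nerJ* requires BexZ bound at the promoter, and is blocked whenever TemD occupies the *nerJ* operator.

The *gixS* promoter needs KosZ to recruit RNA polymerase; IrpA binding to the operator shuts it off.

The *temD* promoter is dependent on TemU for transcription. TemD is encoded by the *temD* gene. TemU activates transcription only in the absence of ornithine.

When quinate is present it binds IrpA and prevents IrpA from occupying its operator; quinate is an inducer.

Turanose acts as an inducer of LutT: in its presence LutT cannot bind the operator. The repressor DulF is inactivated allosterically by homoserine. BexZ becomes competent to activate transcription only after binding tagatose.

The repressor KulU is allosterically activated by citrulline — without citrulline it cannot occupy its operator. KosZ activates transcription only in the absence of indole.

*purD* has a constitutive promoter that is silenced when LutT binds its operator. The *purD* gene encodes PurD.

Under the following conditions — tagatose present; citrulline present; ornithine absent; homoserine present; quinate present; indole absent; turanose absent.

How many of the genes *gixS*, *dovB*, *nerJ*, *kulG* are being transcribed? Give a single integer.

1

Quinate is present, so IrpA is inactive.
Indole is absent, so KosZ is active.
No repressor is bound and KosZ is active, so *gixS* is transcribed.
→ *gixS* is ON.
Turanose is absent, so LutT is active.
With repressor LutT bound, *purD* is not transcribed.
So PurD is not produced.
Homoserine is present, so DulF is inactive.
Required activator PurD is absent, so *dovB* is not transcribed.
→ *dovB* is OFF.
Ornithine is absent, so TemU is active.
No repressor is bound and TemU is active, so *temD* is transcribed.
So TemD is produced and active.
Tagatose is present, so BexZ is active.
With repressor TemD bound, *nerJ* is not transcribed.
→ *nerJ* is OFF.
Citrulline is present, so KulU is active.
With repressor KulU bound, *kulG* is not transcribed.
→ *kulG* is OFF.
1 of the 4 genes is transcribed.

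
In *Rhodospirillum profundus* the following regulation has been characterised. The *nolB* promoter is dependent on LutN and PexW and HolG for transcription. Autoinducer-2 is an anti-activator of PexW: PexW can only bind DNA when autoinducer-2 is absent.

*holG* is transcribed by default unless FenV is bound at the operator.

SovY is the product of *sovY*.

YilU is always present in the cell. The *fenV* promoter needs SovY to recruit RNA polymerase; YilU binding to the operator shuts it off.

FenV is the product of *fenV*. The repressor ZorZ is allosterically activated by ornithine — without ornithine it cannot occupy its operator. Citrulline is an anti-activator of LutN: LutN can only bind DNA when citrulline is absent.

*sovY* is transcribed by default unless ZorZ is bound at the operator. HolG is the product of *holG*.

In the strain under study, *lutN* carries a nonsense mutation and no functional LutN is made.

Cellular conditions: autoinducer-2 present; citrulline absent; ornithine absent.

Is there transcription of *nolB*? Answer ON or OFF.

LutN is non-functional in this strain, so it has no effect.
Autoinducer-2 is present, so PexW is inactive.
YilU is produced constitutively and is active.
Ornithine is absent, so ZorZ is inactive.
With no repressor bound, *sovY* is transcribed.
So SovY is produced and active.
With repressor YilU bound, *fenV* is not transcribed.
So FenV is not produced.
With no repressor bound, *holG* is transcribed.
So HolG is produced and active.
Required activator LutN is absent, so *nolB* is not transcribed.

OFF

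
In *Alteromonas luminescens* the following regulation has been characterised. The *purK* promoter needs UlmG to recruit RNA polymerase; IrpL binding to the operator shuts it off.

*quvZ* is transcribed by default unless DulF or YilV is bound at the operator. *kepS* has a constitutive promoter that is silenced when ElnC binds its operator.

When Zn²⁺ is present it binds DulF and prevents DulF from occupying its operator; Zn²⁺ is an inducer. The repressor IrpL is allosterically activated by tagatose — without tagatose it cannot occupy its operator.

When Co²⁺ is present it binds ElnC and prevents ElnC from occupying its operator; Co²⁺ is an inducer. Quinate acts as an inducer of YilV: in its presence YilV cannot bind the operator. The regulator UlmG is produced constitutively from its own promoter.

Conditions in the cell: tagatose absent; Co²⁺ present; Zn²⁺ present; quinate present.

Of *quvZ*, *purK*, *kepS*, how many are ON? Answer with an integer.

Zn²⁺ is present, so DulF is inactive.
Quinate is present, so YilV is inactive.
With no repressor bound, *quvZ* is transcribed.
→ *quvZ* is ON.
Tagatose is absent, so IrpL is inactive.
UlmG is produced constitutively and is active.
No repressor is bound and UlmG is active, so *purK* is transcribed.
→ *purK* is ON.
Co²⁺ is present, so ElnC is inactive.
With no repressor bound, *kepS* is transcribed.
→ *kepS* is ON.
3 of the 3 genes are transcribed.

3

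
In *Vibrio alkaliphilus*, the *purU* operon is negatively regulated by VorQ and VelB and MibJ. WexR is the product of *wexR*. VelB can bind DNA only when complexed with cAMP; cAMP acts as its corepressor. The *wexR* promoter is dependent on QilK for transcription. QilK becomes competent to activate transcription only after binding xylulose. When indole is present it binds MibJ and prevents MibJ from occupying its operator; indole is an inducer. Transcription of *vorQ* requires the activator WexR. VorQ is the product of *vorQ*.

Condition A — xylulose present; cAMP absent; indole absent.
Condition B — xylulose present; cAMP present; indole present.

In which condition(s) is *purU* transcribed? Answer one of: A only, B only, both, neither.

Condition A:
Xylulose is present, so QilK is active.
No repressor is bound and QilK is active, so *wexR* is transcribed.
So WexR is produced and active.
No repressor is bound and WexR is active, so *vorQ* is transcribed.
So VorQ is produced and active.
cAMP is absent, so VelB is inactive.
Indole is absent, so MibJ is active.
With repressor VorQ bound, *purU* is not transcribed.
→ *purU* is OFF in A.
Condition B:
Xylulose is present, so QilK is active.
No repressor is bound and QilK is active, so *wexR* is transcribed.
So WexR is produced and active.
No repressor is bound and WexR is active, so *vorQ* is transcribed.
So VorQ is produced and active.
cAMP is present, so VelB is active.
Indole is present, so MibJ is inactive.
With repressor VorQ bound, *purU* is not transcribed.
→ *purU* is OFF in B.

neither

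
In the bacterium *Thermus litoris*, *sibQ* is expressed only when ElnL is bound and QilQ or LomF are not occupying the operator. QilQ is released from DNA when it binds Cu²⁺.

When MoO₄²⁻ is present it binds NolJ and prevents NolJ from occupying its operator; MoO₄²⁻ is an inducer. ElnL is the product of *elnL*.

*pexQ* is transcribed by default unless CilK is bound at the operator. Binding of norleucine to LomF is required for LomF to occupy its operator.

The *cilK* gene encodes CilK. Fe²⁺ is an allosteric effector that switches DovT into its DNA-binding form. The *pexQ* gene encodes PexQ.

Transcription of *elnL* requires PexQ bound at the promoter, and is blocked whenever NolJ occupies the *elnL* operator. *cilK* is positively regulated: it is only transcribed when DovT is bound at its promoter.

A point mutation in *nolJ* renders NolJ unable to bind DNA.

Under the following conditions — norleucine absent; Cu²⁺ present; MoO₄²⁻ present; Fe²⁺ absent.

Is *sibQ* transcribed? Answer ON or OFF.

Fe²⁺ is absent, so DovT is inactive.
Required activator DovT is absent, so *cilK* is not transcribed.
So CilK is not produced.
With no repressor bound, *pexQ* is transcribed.
So PexQ is produced and active.
NolJ is non-functional in this strain, so it has no effect.
No repressor is bound and PexQ is active, so *elnL* is transcribed.
So ElnL is produced and active.
Cu²⁺ is present, so QilQ is inactive.
Norleucine is absent, so LomF is inactive.
No repressor is bound and ElnL is active, so *sibQ* is transcribed.

ON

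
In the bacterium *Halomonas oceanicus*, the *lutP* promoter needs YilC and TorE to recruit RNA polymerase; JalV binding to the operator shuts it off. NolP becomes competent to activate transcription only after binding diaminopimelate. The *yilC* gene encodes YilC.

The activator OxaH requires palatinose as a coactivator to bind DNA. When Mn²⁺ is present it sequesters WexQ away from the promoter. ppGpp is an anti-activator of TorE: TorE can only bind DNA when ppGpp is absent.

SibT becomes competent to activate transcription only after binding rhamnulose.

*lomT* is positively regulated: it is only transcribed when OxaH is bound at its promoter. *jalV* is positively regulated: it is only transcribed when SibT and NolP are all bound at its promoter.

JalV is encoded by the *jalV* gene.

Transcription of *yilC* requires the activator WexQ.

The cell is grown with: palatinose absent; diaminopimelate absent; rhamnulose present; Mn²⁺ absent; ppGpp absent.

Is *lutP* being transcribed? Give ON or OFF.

ON

Rhamnulose is present, so SibT is active.
Diaminopimelate is absent, so NolP is inactive.
Required activator NolP is absent, so *jalV* is not transcribed.
So JalV is not produced.
Mn²⁺ is absent, so WexQ is active.
No repressor is bound and WexQ is active, so *yilC* is transcribed.
So YilC is produced and active.
ppGpp is absent, so TorE is active.
No repressor is bound and YilC and TorE are active, so *lutP* is transcribed.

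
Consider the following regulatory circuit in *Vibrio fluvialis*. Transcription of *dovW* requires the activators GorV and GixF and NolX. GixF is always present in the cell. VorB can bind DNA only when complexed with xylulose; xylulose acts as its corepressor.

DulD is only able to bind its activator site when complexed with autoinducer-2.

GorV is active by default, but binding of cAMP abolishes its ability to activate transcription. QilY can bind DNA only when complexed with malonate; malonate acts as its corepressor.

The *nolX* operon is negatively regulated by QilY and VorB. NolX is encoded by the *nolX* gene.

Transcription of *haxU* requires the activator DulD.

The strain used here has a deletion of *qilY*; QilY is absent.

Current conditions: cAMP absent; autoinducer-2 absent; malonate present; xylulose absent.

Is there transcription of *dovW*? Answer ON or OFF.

cAMP is absent, so GorV is active.
GixF is produced constitutively and is active.
QilY is non-functional in this strain, so it has no effect.
Xylulose is absent, so VorB is inactive.
With no repressor bound, *nolX* is transcribed.
So NolX is produced and active.
No repressor is bound and GorV and GixF and NolX are active, so *dovW* is transcribed.

ON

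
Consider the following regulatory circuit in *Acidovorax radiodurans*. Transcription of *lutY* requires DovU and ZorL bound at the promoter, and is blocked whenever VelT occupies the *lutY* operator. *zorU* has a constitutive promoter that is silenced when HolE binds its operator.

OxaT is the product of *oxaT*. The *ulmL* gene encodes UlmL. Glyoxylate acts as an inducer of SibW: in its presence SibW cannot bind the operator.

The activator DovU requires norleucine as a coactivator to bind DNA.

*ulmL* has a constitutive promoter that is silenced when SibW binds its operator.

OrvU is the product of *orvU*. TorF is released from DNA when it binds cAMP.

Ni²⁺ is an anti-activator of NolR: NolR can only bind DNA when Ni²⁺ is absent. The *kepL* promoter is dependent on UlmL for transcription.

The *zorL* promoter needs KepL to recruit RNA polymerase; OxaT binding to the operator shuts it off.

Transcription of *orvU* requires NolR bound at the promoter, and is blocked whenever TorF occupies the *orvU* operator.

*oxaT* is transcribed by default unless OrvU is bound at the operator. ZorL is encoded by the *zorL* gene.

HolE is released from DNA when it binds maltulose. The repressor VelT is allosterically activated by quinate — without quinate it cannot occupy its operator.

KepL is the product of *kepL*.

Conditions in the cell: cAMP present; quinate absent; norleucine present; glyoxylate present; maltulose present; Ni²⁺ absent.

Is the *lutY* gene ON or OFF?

ON

Norleucine is present, so DovU is active.
Ni²⁺ is absent, so NolR is active.
cAMP is present, so TorF is inactive.
No repressor is bound and NolR is active, so *orvU* is transcribed.
So OrvU is produced and active.
With repressor OrvU bound, *oxaT* is not transcribed.
So OxaT is not produced.
Glyoxylate is present, so SibW is inactive.
With no repressor bound, *ulmL* is transcribed.
So UlmL is produced and active.
No repressor is bound and UlmL is active, so *kepL* is transcribed.
So KepL is produced and active.
No repressor is bound and KepL is active, so *zorL* is transcribed.
So ZorL is produced and active.
Quinate is absent, so VelT is inactive.
No repressor is bound and DovU and ZorL are active, so *lutY* is transcribed.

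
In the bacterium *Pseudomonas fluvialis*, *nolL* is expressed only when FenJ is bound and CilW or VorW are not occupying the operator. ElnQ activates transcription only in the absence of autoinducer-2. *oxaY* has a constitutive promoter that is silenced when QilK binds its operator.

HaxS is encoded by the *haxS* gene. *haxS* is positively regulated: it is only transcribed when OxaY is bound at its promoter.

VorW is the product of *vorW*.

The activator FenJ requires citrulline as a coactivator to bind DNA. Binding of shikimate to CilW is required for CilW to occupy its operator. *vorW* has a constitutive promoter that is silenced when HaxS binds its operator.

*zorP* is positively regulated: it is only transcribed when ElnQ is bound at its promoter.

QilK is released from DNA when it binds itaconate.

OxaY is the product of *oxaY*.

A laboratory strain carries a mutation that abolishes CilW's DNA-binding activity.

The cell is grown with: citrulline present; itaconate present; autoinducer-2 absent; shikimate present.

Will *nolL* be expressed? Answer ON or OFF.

CilW is non-functional in this strain, so it has no effect.
Citrulline is present, so FenJ is active.
Itaconate is present, so QilK is inactive.
With no repressor bound, *oxaY* is transcribed.
So OxaY is produced and active.
No repressor is bound and OxaY is active, so *haxS* is transcribed.
So HaxS is produced and active.
With repressor HaxS bound, *vorW* is not transcribed.
So VorW is not produced.
No repressor is bound and FenJ is active, so *nolL* is transcribed.

ON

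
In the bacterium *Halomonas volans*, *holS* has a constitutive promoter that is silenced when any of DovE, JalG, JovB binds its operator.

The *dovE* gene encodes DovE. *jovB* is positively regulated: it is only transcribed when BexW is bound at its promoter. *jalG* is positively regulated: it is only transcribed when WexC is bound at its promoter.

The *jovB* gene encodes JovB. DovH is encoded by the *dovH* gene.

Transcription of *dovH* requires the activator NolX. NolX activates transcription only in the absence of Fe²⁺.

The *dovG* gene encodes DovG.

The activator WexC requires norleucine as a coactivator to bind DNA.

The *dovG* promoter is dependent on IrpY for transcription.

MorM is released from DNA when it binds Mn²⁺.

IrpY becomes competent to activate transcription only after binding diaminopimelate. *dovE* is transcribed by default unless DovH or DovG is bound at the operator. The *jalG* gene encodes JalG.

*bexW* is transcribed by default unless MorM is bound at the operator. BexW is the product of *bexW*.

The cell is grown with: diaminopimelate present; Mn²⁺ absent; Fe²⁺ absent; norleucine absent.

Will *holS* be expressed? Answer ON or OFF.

ON

Fe²⁺ is absent, so NolX is active.
No repressor is bound and NolX is active, so *dovH* is transcribed.
So DovH is produced and active.
Diaminopimelate is present, so IrpY is active.
No repressor is bound and IrpY is active, so *dovG* is transcribed.
So DovG is produced and active.
With repressor DovH bound, *dovE* is not transcribed.
So DovE is not produced.
Norleucine is absent, so WexC is inactive.
Required activator WexC is absent, so *jalG* is not transcribed.
So JalG is not produced.
Mn²⁺ is absent, so MorM is active.
With repressor MorM bound, *bexW* is not transcribed.
So BexW is not produced.
Required activator BexW is absent, so *jovB* is not transcribed.
So JovB is not produced.
With no repressor bound, *holS* is transcribed.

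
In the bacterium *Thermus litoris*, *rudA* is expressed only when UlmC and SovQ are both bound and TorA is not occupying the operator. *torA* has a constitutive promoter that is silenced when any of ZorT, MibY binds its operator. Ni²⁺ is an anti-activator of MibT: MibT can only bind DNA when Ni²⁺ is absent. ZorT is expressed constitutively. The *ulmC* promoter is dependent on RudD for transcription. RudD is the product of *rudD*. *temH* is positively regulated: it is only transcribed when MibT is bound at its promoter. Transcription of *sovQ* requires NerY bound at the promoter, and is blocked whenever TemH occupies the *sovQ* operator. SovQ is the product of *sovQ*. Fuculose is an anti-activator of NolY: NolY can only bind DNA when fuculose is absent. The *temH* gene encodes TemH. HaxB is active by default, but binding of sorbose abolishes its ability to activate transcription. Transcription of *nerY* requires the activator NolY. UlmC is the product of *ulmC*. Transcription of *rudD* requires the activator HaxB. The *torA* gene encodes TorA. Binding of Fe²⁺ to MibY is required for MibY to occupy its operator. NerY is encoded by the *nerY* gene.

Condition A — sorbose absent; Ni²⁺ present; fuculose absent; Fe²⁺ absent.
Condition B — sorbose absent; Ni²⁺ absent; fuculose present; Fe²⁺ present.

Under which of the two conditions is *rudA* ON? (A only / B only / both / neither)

A only

Condition A:
Sorbose is absent, so HaxB is active.
No repressor is bound and HaxB is active, so *rudD* is transcribed.
So RudD is produced and active.
No repressor is bound and RudD is active, so *ulmC* is transcribed.
So UlmC is produced and active.
Ni²⁺ is present, so MibT is inactive.
Required activator MibT is absent, so *temH* is not transcribed.
So TemH is not produced.
Fuculose is absent, so NolY is active.
No repressor is bound and NolY is active, so *nerY* is transcribed.
So NerY is produced and active.
No repressor is bound and NerY is active, so *sovQ* is transcribed.
So SovQ is produced and active.
ZorT is produced constitutively and is active.
Fe²⁺ is absent, so MibY is inactive.
With repressor ZorT bound, *torA* is not transcribed.
So TorA is not produced.
No repressor is bound and UlmC and SovQ are active, so *rudA* is transcribed.
→ *rudA* is ON in A.
Condition B:
Sorbose is absent, so HaxB is active.
No repressor is bound and HaxB is active, so *rudD* is transcribed.
So RudD is produced and active.
No repressor is bound and RudD is active, so *ulmC* is transcribed.
So UlmC is produced and active.
Ni²⁺ is absent, so MibT is active.
No repressor is bound and MibT is active, so *temH* is transcribed.
So TemH is produced and active.
Fuculose is present, so NolY is inactive.
Required activator NolY is absent, so *nerY* is not transcribed.
So NerY is not produced.
With repressor TemH bound, *sovQ* is not transcribed.
So SovQ is not produced.
ZorT is produced constitutively and is active.
Fe²⁺ is present, so MibY is active.
With repressor ZorT bound, *torA* is not transcribed.
So TorA is not produced.
Required activator SovQ is absent, so *rudA* is not transcribed.
→ *rudA* is OFF in B.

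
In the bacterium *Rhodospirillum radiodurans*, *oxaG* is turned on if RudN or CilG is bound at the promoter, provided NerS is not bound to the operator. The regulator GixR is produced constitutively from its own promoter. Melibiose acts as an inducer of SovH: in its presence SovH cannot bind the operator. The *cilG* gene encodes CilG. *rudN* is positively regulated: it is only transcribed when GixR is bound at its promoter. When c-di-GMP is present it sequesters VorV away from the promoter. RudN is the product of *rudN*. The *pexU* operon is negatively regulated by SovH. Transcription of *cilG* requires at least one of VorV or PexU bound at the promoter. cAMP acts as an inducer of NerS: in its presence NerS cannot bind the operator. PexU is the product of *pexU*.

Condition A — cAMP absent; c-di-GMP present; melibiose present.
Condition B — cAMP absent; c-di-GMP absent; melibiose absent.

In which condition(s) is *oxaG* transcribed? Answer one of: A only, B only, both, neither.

neither

Condition A:
GixR is produced constitutively and is active.
No repressor is bound and GixR is active, so *rudN* is transcribed.
So RudN is produced and active.
cAMP is absent, so NerS is active.
c-di-GMP is present, so VorV is inactive.
Melibiose is present, so SovH is inactive.
With no repressor bound, *pexU* is transcribed.
So PexU is produced and active.
Activator PexU is present, so *cilG* is transcribed.
So CilG is produced and active.
With repressor NerS bound, *oxaG* is not transcribed.
→ *oxaG* is OFF in A.
Condition B:
GixR is produced constitutively and is active.
No repressor is bound and GixR is active, so *rudN* is transcribed.
So RudN is produced and active.
cAMP is absent, so NerS is active.
c-di-GMP is absent, so VorV is active.
Melibiose is absent, so SovH is active.
With repressor SovH bound, *pexU* is not transcribed.
So PexU is not produced.
Activator VorV is present, so *cilG* is transcribed.
So CilG is produced and active.
With repressor NerS bound, *oxaG* is not transcribed.
→ *oxaG* is OFF in B.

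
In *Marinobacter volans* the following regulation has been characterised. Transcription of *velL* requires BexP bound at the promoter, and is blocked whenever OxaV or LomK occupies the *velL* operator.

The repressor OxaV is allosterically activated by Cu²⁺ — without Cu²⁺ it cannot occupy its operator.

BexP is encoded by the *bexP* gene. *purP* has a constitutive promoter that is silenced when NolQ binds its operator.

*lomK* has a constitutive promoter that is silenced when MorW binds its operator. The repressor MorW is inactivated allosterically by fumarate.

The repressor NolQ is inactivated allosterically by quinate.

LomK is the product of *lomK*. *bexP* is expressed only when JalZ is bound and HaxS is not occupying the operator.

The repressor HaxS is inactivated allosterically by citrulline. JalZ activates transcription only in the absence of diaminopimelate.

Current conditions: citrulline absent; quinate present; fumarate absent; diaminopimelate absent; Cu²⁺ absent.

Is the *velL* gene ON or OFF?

OFF

Cu²⁺ is absent, so OxaV is inactive.
Diaminopimelate is absent, so JalZ is active.
Citrulline is absent, so HaxS is active.
With repressor HaxS bound, *bexP* is not transcribed.
So BexP is not produced.
Fumarate is absent, so MorW is active.
With repressor MorW bound, *lomK* is not transcribed.
So LomK is not produced.
Required activator BexP is absent, so *velL* is not transcribed.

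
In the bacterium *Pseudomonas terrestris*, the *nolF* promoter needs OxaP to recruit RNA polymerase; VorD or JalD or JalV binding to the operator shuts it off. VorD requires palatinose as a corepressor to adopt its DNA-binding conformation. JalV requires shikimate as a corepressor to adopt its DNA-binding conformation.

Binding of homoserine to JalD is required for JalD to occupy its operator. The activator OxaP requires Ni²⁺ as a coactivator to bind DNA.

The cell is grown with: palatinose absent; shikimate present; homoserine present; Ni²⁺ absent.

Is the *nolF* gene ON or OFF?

Palatinose is absent, so VorD is inactive.
Homoserine is present, so JalD is active.
Shikimate is present, so JalV is active.
Ni²⁺ is absent, so OxaP is inactive.
With repressor JalD bound, *nolF* is not transcribed.

OFF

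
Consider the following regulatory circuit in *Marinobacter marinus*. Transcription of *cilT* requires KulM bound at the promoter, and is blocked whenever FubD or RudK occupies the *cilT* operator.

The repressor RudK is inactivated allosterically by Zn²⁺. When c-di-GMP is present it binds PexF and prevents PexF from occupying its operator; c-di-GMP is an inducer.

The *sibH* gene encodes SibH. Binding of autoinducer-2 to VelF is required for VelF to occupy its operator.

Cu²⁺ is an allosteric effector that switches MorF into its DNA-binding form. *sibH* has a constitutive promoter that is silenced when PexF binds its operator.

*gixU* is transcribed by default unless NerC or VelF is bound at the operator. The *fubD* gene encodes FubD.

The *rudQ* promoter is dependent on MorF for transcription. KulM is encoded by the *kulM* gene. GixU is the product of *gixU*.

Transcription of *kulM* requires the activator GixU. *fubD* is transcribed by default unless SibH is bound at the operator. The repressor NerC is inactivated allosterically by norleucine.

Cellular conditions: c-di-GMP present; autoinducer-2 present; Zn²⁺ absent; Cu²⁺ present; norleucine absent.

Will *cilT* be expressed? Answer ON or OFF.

OFF

c-di-GMP is present, so PexF is inactive.
With no repressor bound, *sibH* is transcribed.
So SibH is produced and active.
With repressor SibH bound, *fubD* is not transcribed.
So FubD is not produced.
Norleucine is absent, so NerC is active.
Autoinducer-2 is present, so VelF is active.
With repressor NerC bound, *gixU* is not transcribed.
So GixU is not produced.
Required activator GixU is absent, so *kulM* is not transcribed.
So KulM is not produced.
Zn²⁺ is absent, so RudK is active.
With repressor RudK bound, *cilT* is not transcribed.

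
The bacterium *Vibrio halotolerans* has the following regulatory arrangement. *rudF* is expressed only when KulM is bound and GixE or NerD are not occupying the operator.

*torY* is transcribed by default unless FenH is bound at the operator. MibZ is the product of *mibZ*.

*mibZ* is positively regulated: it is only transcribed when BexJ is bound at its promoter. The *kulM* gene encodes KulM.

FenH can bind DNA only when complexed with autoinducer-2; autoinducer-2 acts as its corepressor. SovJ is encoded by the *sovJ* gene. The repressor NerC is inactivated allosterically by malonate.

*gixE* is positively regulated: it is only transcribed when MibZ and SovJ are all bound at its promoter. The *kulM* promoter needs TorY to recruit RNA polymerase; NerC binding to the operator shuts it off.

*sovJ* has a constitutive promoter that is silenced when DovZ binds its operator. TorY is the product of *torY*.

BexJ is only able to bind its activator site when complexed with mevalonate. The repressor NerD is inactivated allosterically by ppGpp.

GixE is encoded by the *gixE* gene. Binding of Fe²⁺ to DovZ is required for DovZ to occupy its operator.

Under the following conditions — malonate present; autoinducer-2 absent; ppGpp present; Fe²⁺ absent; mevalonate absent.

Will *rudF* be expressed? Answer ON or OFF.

Mevalonate is absent, so BexJ is inactive.
Required activator BexJ is absent, so *mibZ* is not transcribed.
So MibZ is not produced.
Fe²⁺ is absent, so DovZ is inactive.
With no repressor bound, *sovJ* is transcribed.
So SovJ is produced and active.
Required activator MibZ is absent, so *gixE* is not transcribed.
So GixE is not produced.
ppGpp is present, so NerD is inactive.
Autoinducer-2 is absent, so FenH is inactive.
With no repressor bound, *torY* is transcribed.
So TorY is produced and active.
Malonate is present, so NerC is inactive.
No repressor is bound and TorY is active, so *kulM* is transcribed.
So KulM is produced and active.
No repressor is bound and KulM is active, so *rudF* is transcribed.

ON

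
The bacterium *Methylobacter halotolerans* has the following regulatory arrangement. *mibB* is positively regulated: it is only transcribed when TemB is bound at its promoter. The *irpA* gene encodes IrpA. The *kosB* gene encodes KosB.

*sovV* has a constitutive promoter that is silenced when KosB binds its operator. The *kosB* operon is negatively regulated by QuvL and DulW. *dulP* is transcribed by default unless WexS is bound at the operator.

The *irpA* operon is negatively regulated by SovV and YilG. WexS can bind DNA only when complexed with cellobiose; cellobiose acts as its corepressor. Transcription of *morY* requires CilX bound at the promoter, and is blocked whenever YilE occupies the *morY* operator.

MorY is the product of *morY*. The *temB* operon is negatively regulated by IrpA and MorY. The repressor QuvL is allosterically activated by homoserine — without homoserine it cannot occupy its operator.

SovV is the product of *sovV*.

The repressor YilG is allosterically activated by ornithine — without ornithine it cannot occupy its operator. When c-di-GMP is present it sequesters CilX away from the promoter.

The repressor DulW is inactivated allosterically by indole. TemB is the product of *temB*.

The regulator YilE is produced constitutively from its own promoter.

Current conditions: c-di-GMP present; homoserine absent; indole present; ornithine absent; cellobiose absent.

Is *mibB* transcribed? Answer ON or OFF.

OFF

Homoserine is absent, so QuvL is inactive.
Indole is present, so DulW is inactive.
With no repressor bound, *kosB* is transcribed.
So KosB is produced and active.
With repressor KosB bound, *sovV* is not transcribed.
So SovV is not produced.
Ornithine is absent, so YilG is inactive.
With no repressor bound, *irpA* is transcribed.
So IrpA is produced and active.
YilE is produced constitutively and is active.
c-di-GMP is present, so CilX is inactive.
With repressor YilE bound, *morY* is not transcribed.
So MorY is not produced.
With repressor IrpA bound, *temB* is not transcribed.
So TemB is not produced.
Required activator TemB is absent, so *mibB* is not transcribed.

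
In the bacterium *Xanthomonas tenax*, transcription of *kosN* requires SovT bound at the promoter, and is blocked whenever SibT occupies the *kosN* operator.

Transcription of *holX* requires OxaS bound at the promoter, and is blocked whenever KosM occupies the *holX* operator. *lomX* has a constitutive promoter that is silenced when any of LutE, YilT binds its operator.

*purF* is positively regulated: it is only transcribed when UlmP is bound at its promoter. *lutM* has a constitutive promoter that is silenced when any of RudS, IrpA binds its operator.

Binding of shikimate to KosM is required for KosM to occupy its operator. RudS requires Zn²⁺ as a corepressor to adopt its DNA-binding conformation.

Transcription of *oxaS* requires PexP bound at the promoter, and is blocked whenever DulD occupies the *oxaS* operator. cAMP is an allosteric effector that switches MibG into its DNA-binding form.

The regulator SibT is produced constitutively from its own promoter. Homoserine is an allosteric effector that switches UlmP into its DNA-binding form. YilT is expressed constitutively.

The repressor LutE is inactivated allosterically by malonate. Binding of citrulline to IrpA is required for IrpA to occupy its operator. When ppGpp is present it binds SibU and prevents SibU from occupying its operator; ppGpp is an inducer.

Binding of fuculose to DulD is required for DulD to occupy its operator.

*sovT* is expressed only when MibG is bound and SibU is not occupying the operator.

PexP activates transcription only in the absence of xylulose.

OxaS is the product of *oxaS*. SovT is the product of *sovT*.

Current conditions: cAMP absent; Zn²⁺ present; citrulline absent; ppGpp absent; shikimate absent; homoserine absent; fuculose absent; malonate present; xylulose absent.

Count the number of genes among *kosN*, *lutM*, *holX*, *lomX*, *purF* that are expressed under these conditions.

SibT is produced constitutively and is active.
cAMP is absent, so MibG is inactive.
ppGpp is absent, so SibU is active.
With repressor SibU bound, *sovT* is not transcribed.
So SovT is not produced.
With repressor SibT bound, *kosN* is not transcribed.
→ *kosN* is OFF.
Zn²⁺ is present, so RudS is active.
Citrulline is absent, so IrpA is inactive.
With repressor RudS bound, *lutM* is not transcribed.
→ *lutM* is OFF.
Xylulose is absent, so PexP is active.
Fuculose is absent, so DulD is inactive.
No repressor is bound and PexP is active, so *oxaS* is transcribed.
So OxaS is produced and active.
Shikimate is absent, so KosM is inactive.
No repressor is bound and OxaS is active, so *holX* is transcribed.
→ *holX* is ON.
Malonate is present, so LutE is inactive.
YilT is produced constitutively and is active.
With repressor YilT bound, *lomX* is not transcribed.
→ *lomX* is OFF.
Homoserine is absent, so UlmP is inactive.
Required activator UlmP is absent, so *purF* is not transcribed.
→ *purF* is OFF.
1 of the 5 genes is transcribed.

1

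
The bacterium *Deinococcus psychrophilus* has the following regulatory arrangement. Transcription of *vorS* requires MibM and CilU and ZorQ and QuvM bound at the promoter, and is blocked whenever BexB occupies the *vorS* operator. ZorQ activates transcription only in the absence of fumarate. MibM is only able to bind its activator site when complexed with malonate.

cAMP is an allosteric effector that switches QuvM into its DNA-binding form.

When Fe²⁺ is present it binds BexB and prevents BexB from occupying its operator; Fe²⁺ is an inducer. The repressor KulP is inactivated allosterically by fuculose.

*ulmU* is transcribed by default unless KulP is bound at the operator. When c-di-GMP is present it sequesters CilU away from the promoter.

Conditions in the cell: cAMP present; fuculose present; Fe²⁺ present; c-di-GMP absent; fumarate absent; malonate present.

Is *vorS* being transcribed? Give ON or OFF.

ON

Fe²⁺ is present, so BexB is inactive.
Malonate is present, so MibM is active.
c-di-GMP is absent, so CilU is active.
Fumarate is absent, so ZorQ is active.
cAMP is present, so QuvM is active.
No repressor is bound and MibM and CilU and ZorQ and QuvM are active, so *vorS* is transcribed.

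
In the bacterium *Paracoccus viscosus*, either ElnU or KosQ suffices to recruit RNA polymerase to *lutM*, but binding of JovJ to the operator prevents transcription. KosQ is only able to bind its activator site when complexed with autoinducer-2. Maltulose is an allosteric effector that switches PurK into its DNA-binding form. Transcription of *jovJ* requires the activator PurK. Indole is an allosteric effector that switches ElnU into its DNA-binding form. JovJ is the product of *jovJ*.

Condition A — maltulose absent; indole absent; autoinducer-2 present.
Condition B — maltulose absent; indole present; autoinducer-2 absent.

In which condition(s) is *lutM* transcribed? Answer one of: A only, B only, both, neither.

Condition A:
Maltulose is absent, so PurK is inactive.
Required activator PurK is absent, so *jovJ* is not transcribed.
So JovJ is not produced.
Indole is absent, so ElnU is inactive.
Autoinducer-2 is present, so KosQ is active.
Activator KosQ is present, so *lutM* is transcribed.
→ *lutM* is ON in A.
Condition B:
Maltulose is absent, so PurK is inactive.
Required activator PurK is absent, so *jovJ* is not transcribed.
So JovJ is not produced.
Indole is present, so ElnU is active.
Autoinducer-2 is absent, so KosQ is inactive.
Activator ElnU is present, so *lutM* is transcribed.
→ *lutM* is ON in B.

both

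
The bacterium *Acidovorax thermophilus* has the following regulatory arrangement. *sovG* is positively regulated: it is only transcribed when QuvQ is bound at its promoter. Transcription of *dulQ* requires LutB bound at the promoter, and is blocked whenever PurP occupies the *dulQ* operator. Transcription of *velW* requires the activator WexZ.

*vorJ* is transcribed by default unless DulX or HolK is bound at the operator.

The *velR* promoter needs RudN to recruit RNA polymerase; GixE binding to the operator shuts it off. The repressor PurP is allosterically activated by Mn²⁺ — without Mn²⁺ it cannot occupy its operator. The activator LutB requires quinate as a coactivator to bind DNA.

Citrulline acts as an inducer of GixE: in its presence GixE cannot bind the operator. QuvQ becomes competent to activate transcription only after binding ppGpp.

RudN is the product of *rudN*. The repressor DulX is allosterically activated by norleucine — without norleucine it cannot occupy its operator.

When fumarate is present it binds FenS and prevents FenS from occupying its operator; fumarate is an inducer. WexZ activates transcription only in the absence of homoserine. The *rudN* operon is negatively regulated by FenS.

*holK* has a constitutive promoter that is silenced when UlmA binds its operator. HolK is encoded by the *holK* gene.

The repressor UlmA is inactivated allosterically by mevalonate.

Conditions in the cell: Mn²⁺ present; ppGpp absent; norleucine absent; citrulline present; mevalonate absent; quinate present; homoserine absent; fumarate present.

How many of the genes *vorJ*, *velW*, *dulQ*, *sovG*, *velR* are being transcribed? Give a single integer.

3

Norleucine is absent, so DulX is inactive.
Mevalonate is absent, so UlmA is active.
With repressor UlmA bound, *holK* is not transcribed.
So HolK is not produced.
With no repressor bound, *vorJ* is transcribed.
→ *vorJ* is ON.
Homoserine is absent, so WexZ is active.
No repressor is bound and WexZ is active, so *velW* is transcribed.
→ *velW* is ON.
Quinate is present, so LutB is active.
Mn²⁺ is present, so PurP is active.
With repressor PurP bound, *dulQ* is not transcribed.
→ *dulQ* is OFF.
ppGpp is absent, so QuvQ is inactive.
Required activator QuvQ is absent, so *sovG* is not transcribed.
→ *sovG* is OFF.
Fumarate is present, so FenS is inactive.
With no repressor bound, *rudN* is transcribed.
So RudN is produced and active.
Citrulline is present, so GixE is inactive.
No repressor is bound and RudN is active, so *velR* is transcribed.
→ *velR* is ON.
3 of the 5 genes are transcribed.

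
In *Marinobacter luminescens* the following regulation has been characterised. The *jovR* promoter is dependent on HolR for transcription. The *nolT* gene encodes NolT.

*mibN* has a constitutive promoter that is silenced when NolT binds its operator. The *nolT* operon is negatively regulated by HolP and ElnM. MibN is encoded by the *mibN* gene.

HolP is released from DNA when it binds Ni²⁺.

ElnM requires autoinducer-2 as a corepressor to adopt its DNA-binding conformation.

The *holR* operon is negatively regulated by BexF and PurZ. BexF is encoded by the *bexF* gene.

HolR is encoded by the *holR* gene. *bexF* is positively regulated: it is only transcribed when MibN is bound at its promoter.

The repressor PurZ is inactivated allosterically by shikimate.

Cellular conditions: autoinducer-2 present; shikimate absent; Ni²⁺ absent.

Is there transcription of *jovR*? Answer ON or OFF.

Ni²⁺ is absent, so HolP is active.
Autoinducer-2 is present, so ElnM is active.
With repressor HolP bound, *nolT* is not transcribed.
So NolT is not produced.
With no repressor bound, *mibN* is transcribed.
So MibN is produced and active.
No repressor is bound and MibN is active, so *bexF* is transcribed.
So BexF is produced and active.
Shikimate is absent, so PurZ is active.
With repressor BexF bound, *holR* is not transcribed.
So HolR is not produced.
Required activator HolR is absent, so *jovR* is not transcribed.

OFF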